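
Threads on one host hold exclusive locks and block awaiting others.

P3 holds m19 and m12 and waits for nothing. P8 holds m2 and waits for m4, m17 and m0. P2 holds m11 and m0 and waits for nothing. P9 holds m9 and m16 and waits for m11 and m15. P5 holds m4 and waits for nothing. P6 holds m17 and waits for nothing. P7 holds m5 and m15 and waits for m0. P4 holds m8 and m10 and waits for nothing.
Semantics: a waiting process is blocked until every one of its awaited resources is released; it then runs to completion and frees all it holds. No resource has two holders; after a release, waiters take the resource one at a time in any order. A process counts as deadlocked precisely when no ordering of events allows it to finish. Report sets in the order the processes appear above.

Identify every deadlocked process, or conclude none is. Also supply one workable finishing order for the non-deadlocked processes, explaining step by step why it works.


No process is deadlocked.
Key observation: the wait relation is loop-free; peeling off processes with no waits unwinds the whole state.
One completion order for the rest: P3, P2, P4, P7, P6, P5, P8, P9.
Walking it through:
  P3 waits on nothing -> runs at once and releases m19 and m12
  P2 waits on nothing -> runs at once and releases m11 and m0
  P4 waits on nothing -> runs at once and releases m8 and m10
  P7: everything it awaited (m0) is free; runs, freeing m5 and m15
  P6 waits on nothing -> runs at once and releases m17
  P5 waits on nothing -> runs at once and releases m4
  P8: everything it awaited (m4, m17 and m0) is free; runs, freeing m2
  P9: everything it awaited (m11 and m15) is free; runs, freeing m9 and m16


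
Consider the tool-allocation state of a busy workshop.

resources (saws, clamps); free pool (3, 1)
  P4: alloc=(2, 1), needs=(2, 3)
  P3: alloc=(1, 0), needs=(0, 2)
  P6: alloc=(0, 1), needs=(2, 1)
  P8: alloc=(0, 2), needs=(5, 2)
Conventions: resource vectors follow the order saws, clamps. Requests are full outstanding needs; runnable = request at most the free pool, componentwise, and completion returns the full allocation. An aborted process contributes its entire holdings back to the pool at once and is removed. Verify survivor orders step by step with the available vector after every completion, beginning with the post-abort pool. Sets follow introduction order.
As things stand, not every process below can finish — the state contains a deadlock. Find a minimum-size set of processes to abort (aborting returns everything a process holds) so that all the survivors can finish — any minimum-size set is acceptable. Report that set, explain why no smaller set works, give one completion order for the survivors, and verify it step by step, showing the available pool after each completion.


The answer: abort P4.
Key observation: P8 could never have finished before the abort; with (2, 1) returned by P4, it fits at step 3.
Minimality: the empty abort set fails — the state is deadlocked as it stands.
The survivors complete as P3, P6, P8. Walking it through (starting from the post-abort pool):
  pool = (5, 2)
  P3: need (0, 2) fits (5, 2); releases (1, 0), pool now (6, 2)
  P6: need (2, 1) fits (6, 2); releases (0, 1), pool now (6, 3)
  P8: need (5, 2) fits (6, 3); releases (0, 2), pool now (6, 5)


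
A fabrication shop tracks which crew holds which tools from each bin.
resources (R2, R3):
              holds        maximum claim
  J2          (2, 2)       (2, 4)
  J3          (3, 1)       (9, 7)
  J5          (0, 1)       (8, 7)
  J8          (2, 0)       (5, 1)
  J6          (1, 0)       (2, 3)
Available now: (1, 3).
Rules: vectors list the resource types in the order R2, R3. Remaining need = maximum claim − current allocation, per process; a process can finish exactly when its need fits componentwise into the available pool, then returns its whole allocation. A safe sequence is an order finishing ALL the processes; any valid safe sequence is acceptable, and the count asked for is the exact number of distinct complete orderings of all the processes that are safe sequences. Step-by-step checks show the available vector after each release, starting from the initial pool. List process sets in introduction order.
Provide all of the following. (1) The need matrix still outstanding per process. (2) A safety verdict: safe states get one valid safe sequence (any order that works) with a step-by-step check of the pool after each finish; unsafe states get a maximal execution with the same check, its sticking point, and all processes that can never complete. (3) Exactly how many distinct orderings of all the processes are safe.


(1) Remaining need (order R2, R3):
  J2: (0, 2)
  J3: (6, 6)
  J5: (8, 6)
  J8: (3, 1)
  J6: (1, 3)
(2) UNSAFE.
Key observation: even finishing J2, J6, J8 leaves just (6, 5) free — too little R3 for any of the remaining processes.
A maximal execution: J2, J6, J8 — then nothing else fits. Step-by-step check:
  pool = (1, 3)
  run J2 (needs (0, 2), free (1, 3)); after release of (2, 2) the pool is (3, 5)
  run J6 (needs (1, 3), free (3, 5)); after release of (1, 0) the pool is (4, 5)
  run J8 (needs (3, 1), free (4, 5)); after release of (2, 0) the pool is (6, 5)
  blocked: J3 wants (6, 6), pool (6, 5) — not enough R3
  blocked: J5 wants (8, 6), pool (6, 5) — not enough R2 and R3
Permanently blocked: J3 and J5.
(3) The exact count: 0 of the possible complete orderings are safe sequences.


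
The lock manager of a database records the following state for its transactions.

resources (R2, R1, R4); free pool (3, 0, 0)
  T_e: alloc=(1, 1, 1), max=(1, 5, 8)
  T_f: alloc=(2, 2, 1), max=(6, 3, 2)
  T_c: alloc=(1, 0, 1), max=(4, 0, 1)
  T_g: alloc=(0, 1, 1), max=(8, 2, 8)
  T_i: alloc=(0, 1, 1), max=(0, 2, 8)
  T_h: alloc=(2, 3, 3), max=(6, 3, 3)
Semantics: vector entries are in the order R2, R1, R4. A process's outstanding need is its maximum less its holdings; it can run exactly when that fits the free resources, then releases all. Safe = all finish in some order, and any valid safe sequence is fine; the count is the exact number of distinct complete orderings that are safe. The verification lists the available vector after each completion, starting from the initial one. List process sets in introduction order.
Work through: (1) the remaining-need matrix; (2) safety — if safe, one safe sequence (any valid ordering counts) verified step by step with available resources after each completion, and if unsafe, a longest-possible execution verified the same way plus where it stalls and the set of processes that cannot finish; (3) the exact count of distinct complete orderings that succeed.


(1) Need matrix, components ordered R2, R1, R4:
  T_e: (0, 4, 7)
  T_f: (4, 1, 1)
  T_c: (3, 0, 0)
  T_g: (8, 1, 7)
  T_i: (0, 1, 7)
  T_h: (4, 0, 0)
(2) The state is UNSAFE.
Key observation: even finishing T_c, T_h, T_f leaves just (8, 5, 5) free — too little R4 for any of the remaining processes.
A maximal execution: T_c, T_h, T_f — then nothing else fits. Walking it through:
  pool = (3, 0, 0)
  T_c: need (3, 0, 0) fits (3, 0, 0); releases (1, 0, 1), pool now (4, 0, 1)
  T_h: need (4, 0, 0) fits (4, 0, 1); releases (2, 3, 3), pool now (6, 3, 4)
  T_f: need (4, 1, 1) fits (6, 3, 4); releases (2, 2, 1), pool now (8, 5, 5)
  blocked: T_e wants (0, 4, 7), pool (8, 5, 5) — not enough R4
  blocked: T_g wants (8, 1, 7), pool (8, 5, 5) — not enough R4
  blocked: T_i wants (0, 1, 7), pool (8, 5, 5) — not enough R4
Processes that can never finish: T_e, T_g and T_i.
(3) The exact count: 0 of the possible complete orderings are safe sequences.


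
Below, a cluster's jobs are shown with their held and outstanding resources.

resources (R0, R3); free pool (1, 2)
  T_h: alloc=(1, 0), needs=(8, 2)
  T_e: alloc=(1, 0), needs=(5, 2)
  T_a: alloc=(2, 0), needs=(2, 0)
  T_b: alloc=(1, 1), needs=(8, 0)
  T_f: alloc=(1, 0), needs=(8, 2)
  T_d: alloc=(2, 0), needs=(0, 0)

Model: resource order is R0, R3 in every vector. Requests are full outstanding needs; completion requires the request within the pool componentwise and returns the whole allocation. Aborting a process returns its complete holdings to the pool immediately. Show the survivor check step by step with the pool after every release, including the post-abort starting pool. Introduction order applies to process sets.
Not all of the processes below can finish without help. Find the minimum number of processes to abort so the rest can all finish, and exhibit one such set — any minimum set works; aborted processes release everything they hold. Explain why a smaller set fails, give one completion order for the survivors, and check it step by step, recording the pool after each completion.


Abort T_h and T_b.
Key observation: T_f could never have finished before the abort; with (2, 1) returned by T_h and T_b, it fits at step 4.
Why nothing smaller works — every single abort fails: T_h alone leaves T_b blocked (short on R0); T_e alone leaves T_h blocked (short on R0); T_a alone leaves T_h blocked (short on R0); T_b alone leaves T_h blocked (short on R0); T_f alone leaves T_h blocked (short on R0); T_d alone leaves T_h blocked (short on R0).
Survivors finish in the order: T_a, T_d, T_e, T_f. Verifying each step (pool after the aborts first):
  pool = (3, 3)
  T_a needs (2, 0) <= (3, 3) -> finishes; pool += (2, 0) = (5, 3)
  T_d needs (0, 0) <= (5, 3) -> finishes; pool += (2, 0) = (7, 3)
  T_e needs (5, 2) <= (7, 3) -> finishes; pool += (1, 0) = (8, 3)
  T_f needs (8, 2) <= (8, 3) -> finishes; pool += (1, 0) = (9, 3)


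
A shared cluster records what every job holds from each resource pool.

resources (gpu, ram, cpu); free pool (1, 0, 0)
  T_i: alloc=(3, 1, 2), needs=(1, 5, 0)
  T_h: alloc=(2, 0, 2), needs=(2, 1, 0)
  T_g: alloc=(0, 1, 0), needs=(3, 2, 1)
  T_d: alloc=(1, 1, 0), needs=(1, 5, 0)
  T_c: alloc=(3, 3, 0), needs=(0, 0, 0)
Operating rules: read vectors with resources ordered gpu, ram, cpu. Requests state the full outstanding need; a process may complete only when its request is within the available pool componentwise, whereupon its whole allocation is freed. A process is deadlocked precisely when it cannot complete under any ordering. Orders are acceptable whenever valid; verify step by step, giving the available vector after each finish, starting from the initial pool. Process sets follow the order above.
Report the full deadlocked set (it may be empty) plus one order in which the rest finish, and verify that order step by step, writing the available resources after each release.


Deadlocked: T_i and T_d.
Key observation: no order helps: past T_c, T_h, T_g, the free pool tops out at (6, 4, 2), below what each blocked process needs in ram.
One completion order for the rest: T_c, T_h, T_g. Walking it through:
  pool = (1, 0, 0)
  T_c: need (0, 0, 0) fits (1, 0, 0); releases (3, 3, 0), pool now (4, 3, 0)
  T_h: need (2, 1, 0) fits (4, 3, 0); releases (2, 0, 2), pool now (6, 3, 2)
  T_g: need (3, 2, 1) fits (6, 3, 2); releases (0, 1, 0), pool now (6, 4, 2)
The blocked processes can never fit:
  T_i cannot run: need (1, 5, 0) vs free (6, 4, 2) (insufficient ram)
  T_d cannot run: need (1, 5, 0) vs free (6, 4, 2) (insufficient ram)


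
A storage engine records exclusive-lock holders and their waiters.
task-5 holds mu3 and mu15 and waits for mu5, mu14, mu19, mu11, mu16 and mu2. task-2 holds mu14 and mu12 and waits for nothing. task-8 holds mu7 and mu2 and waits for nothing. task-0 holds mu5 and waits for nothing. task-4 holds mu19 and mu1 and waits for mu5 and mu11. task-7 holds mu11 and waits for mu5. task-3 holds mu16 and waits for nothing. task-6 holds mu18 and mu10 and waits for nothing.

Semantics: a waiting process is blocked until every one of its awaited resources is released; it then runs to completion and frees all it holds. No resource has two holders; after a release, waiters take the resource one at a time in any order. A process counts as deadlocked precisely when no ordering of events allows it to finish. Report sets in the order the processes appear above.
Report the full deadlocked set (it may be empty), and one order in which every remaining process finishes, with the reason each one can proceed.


No process is deadlocked.
Key observation: although several processes wait, no cycle exists — each chain bottoms out at a free runner.
One completion order for the rest: task-8, task-6, task-3, task-2, task-0, task-7, task-4, task-5.
Verifying each step:
  task-8: no waits; runs immediately, freeing mu7 and mu2
  task-6: no waits; runs immediately, freeing mu18 and mu10
  task-3: no waits; runs immediately, freeing mu16
  task-2: no waits; runs immediately, freeing mu14 and mu12
  task-0: no waits; runs immediately, freeing mu5
  task-7 waits on mu5 — all released -> runs and releases mu11
  task-4 waits on mu5 and mu11 — all released -> runs and releases mu19 and mu1
  task-5 waits on mu5, mu14, mu19, mu11, mu16 and mu2 — all released -> runs and releases mu3 and mu15


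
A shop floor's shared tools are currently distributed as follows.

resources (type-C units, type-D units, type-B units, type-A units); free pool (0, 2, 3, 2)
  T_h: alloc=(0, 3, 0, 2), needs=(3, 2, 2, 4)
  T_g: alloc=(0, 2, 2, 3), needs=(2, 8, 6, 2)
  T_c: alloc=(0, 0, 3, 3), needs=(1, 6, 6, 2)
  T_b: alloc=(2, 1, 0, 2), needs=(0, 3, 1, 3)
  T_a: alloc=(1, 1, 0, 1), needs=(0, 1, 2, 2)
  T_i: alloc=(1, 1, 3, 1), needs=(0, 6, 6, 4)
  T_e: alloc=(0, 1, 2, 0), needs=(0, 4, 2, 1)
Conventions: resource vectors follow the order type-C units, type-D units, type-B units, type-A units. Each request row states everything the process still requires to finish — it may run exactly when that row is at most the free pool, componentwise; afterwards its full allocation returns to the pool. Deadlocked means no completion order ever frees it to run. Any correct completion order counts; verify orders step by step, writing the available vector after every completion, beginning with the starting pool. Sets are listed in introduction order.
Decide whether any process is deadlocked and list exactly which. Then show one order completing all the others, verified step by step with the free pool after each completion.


Deadlocked set: T_g, T_c and T_i.
Key observation: type-B units is the bottleneck — with T_a, T_b, T_h, T_e done the pool holds (3, 8, 5, 7), short of every remaining need.
The rest can finish in the order T_a, T_b, T_h, T_e. Walking it through:
  pool = (0, 2, 3, 2)
  run T_a (needs (0, 1, 2, 2), free (0, 2, 3, 2)); after release of (1, 1, 0, 1) the pool is (1, 3, 3, 3)
  run T_b (needs (0, 3, 1, 3), free (1, 3, 3, 3)); after release of (2, 1, 0, 2) the pool is (3, 4, 3, 5)
  run T_h (needs (3, 2, 2, 4), free (3, 4, 3, 5)); after release of (0, 3, 0, 2) the pool is (3, 7, 3, 7)
  run T_e (needs (0, 4, 2, 1), free (3, 7, 3, 7)); after release of (0, 1, 2, 0) the pool is (3, 8, 5, 7)
The blocked processes can never fit:
  T_g cannot run: need (2, 8, 6, 2) vs free (3, 8, 5, 7) (insufficient type-B units)
  T_c cannot run: need (1, 6, 6, 2) vs free (3, 8, 5, 7) (insufficient type-B units)
  T_i cannot run: need (0, 6, 6, 4) vs free (3, 8, 5, 7) (insufficient type-B units)


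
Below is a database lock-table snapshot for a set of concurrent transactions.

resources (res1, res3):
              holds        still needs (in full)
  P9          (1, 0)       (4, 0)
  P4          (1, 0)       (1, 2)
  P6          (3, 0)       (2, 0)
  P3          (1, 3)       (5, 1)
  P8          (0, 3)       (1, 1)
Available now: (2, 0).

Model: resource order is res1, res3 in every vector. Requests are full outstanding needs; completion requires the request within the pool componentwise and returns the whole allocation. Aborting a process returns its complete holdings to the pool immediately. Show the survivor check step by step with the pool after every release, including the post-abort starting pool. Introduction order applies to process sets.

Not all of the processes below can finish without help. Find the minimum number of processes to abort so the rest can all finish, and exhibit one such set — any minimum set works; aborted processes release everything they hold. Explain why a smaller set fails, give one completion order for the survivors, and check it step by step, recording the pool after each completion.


The answer: abort P8.
Key observation: no ordering could ever have run P4 before the abort of P8; with (0, 3) back in the pool it fits at step 2.
Why nothing smaller works: aborting no one leaves the state deadlocked as given.
One survivor order: P6, P4, P9, P3. Check, step by step (post-abort pool first):
  pool = (2, 3)
  P6: need (2, 0) fits (2, 3); releases (3, 0), pool now (5, 3)
  P4: need (1, 2) fits (5, 3); releases (1, 0), pool now (6, 3)
  P9: need (4, 0) fits (6, 3); releases (1, 0), pool now (7, 3)
  P3: need (5, 1) fits (7, 3); releases (1, 3), pool now (8, 6)


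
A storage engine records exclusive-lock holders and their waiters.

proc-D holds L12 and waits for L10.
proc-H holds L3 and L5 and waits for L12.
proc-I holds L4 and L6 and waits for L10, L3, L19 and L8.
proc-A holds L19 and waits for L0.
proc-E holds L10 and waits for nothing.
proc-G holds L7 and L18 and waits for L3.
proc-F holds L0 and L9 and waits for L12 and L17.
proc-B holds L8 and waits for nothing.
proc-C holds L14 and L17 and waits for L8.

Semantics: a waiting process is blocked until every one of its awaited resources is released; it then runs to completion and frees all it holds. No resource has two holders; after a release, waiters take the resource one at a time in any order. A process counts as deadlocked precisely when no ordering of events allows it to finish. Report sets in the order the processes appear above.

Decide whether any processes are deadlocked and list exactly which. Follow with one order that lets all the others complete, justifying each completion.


Nothing here is deadlocked.
Key observation: all waits point, directly or indirectly, at processes that can finish, so nothing is permanently blocked.
One completion order for the rest: proc-B, proc-C, proc-E, proc-D, proc-H, proc-G, proc-F, proc-A, proc-I.
Verifying each step:
  proc-B waits on nothing -> runs at once and releases L8
  proc-C waits on L8 — all released -> runs and releases L14 and L17
  proc-E waits on nothing -> runs at once and releases L10
  proc-D waits on L10 — all released -> runs and releases L12
  proc-H waits on L12 — all released -> runs and releases L3 and L5
  proc-G waits on L3 — all released -> runs and releases L7 and L18
  proc-F waits on L12 and L17 — all released -> runs and releases L0 and L9
  proc-A waits on L0 — all released -> runs and releases L19
  proc-I waits on L10, L3, L19 and L8 — all released -> runs and releases L4 and L6


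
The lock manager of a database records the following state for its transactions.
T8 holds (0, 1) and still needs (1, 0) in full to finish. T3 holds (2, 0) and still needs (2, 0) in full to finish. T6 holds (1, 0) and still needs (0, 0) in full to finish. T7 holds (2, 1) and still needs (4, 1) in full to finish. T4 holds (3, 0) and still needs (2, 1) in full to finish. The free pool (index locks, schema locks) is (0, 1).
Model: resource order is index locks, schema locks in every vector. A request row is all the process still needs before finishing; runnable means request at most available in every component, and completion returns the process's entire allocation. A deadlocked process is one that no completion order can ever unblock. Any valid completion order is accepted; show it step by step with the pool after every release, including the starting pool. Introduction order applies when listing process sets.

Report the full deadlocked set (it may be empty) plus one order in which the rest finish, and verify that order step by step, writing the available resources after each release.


Deadlocked: T3, T7 and T4.
Key observation: the wall is index locks: completing T6, T8 brings the pool only to (1, 2), and all the rest need more.
The rest can finish in the order T6, T8. Check, step by step:
  pool = (0, 1)
  T6 needs (0, 0) <= (0, 1) -> finishes; pool += (1, 0) = (1, 1)
  T8 needs (1, 0) <= (1, 1) -> finishes; pool += (0, 1) = (1, 2)
None of the blocked processes ever fits:
  blocked: T3 wants (2, 0), pool (1, 2) — not enough index locks
  blocked: T7 wants (4, 1), pool (1, 2) — not enough index locks
  blocked: T4 wants (2, 1), pool (1, 2) — not enough index locks


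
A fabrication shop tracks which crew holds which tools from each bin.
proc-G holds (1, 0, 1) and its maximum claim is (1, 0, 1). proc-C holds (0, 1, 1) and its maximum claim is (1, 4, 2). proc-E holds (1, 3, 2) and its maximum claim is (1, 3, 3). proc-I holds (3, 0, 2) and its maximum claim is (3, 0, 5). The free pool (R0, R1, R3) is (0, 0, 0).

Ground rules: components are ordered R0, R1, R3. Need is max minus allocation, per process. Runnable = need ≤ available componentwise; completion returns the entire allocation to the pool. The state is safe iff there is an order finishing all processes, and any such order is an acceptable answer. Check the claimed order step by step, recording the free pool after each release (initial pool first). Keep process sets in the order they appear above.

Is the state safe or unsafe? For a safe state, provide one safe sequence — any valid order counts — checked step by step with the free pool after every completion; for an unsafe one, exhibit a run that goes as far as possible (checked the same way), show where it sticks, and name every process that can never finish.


SAFE. One safe sequence: proc-G, proc-E, proc-I, proc-C.
Key observation: at proc-E the run first touches a limit — (0, 0, 1) against (1, 0, 1), exact on a resource it actually requests.
Step-by-step check:
  pool = (0, 0, 0)
  run proc-G (needs (0, 0, 0), free (0, 0, 0)); after release of (1, 0, 1) the pool is (1, 0, 1)
  run proc-E (needs (0, 0, 1), free (1, 0, 1)); after release of (1, 3, 2) the pool is (2, 3, 3)
  run proc-I (needs (0, 0, 3), free (2, 3, 3)); after release of (3, 0, 2) the pool is (5, 3, 5)
  run proc-C (needs (1, 3, 1), free (5, 3, 5)); after release of (0, 1, 1) the pool is (5, 4, 6)


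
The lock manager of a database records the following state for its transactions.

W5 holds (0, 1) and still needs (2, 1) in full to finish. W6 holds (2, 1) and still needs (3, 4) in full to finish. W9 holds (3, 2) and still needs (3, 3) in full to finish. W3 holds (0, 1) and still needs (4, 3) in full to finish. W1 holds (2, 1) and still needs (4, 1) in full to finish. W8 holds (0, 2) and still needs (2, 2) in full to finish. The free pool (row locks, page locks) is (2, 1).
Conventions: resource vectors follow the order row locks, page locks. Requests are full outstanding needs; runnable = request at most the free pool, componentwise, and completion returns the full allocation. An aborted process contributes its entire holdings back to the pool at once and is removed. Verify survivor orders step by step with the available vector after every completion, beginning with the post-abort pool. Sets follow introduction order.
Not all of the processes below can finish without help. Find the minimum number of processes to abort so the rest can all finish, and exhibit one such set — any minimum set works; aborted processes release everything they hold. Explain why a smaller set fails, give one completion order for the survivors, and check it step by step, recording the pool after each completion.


Abort W6.
Key observation: no ordering could ever have run W1 before the abort of W6; with (2, 1) back in the pool it fits at step 2.
Minimality: the empty abort set fails — the state is deadlocked as it stands.
The survivors complete as W8, W1, W5, W9, W3. Walking it through (starting from the post-abort pool):
  pool = (4, 2)
  run W8 (needs (2, 2), free (4, 2)); after release of (0, 2) the pool is (4, 4)
  run W1 (needs (4, 1), free (4, 4)); after release of (2, 1) the pool is (6, 5)
  run W5 (needs (2, 1), free (6, 5)); after release of (0, 1) the pool is (6, 6)
  run W9 (needs (3, 3), free (6, 6)); after release of (3, 2) the pool is (9, 8)
  run W3 (needs (4, 3), free (9, 8)); after release of (0, 1) the pool is (9, 9)


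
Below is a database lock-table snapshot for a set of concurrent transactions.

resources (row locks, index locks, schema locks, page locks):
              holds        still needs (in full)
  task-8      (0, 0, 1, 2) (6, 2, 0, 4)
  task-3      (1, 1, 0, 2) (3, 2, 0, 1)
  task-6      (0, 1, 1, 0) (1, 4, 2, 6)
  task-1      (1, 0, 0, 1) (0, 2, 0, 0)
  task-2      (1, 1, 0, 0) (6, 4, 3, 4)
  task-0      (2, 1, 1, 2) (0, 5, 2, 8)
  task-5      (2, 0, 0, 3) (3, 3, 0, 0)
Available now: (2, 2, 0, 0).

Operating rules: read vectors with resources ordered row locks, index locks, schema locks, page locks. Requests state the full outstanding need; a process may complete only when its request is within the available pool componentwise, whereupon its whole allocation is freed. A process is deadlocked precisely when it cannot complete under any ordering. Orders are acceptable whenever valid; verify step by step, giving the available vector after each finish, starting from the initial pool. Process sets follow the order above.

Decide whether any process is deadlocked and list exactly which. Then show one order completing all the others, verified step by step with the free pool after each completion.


Deadlocked: task-6, task-2 and task-0.
Key observation: once task-1, task-3, task-5, task-8 finish, the pool peaks at (6, 3, 1, 8) — and every remaining process still needs more index locks than that.
One completion order for the rest: task-1, task-3, task-5, task-8. Step-by-step check:
  pool = (2, 2, 0, 0)
  task-1: need (0, 2, 0, 0) fits (2, 2, 0, 0); releases (1, 0, 0, 1), pool now (3, 2, 0, 1)
  task-3: need (3, 2, 0, 1) fits (3, 2, 0, 1); releases (1, 1, 0, 2), pool now (4, 3, 0, 3)
  task-5: need (3, 3, 0, 0) fits (4, 3, 0, 3); releases (2, 0, 0, 3), pool now (6, 3, 0, 6)
  task-8: need (6, 2, 0, 4) fits (6, 3, 0, 6); releases (0, 0, 1, 2), pool now (6, 3, 1, 8)
None of the blocked processes ever fits:
  task-6 cannot run: need (1, 4, 2, 6) vs free (6, 3, 1, 8) (insufficient index locks and schema locks)
  task-2 cannot run: need (6, 4, 3, 4) vs free (6, 3, 1, 8) (insufficient index locks and schema locks)
  task-0 cannot run: need (0, 5, 2, 8) vs free (6, 3, 1, 8) (insufficient index locks and schema locks)


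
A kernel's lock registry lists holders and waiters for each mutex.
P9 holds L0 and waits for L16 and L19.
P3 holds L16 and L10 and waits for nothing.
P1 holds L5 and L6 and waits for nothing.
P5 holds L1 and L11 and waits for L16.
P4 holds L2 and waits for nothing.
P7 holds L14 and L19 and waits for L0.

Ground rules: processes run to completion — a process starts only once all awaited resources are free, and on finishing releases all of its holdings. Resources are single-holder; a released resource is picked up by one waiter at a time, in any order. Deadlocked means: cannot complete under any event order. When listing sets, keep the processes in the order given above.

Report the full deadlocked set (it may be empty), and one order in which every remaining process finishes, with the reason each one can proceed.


The deadlocked set is P9 and P7.
Key observation: along P9 -> P7 -> P9, each member waits on what the next one holds — a deadlock; no other process is dragged down with it.
One completion order for the rest: P3, P5, P1, P4.
Check, step by step:
  P3 waits on nothing -> runs at once and releases L16 and L10
  P5: everything it awaited (L16) is free; runs, freeing L1 and L11
  P1 waits on nothing -> runs at once and releases L5 and L6
  P4 waits on nothing -> runs at once and releases L2


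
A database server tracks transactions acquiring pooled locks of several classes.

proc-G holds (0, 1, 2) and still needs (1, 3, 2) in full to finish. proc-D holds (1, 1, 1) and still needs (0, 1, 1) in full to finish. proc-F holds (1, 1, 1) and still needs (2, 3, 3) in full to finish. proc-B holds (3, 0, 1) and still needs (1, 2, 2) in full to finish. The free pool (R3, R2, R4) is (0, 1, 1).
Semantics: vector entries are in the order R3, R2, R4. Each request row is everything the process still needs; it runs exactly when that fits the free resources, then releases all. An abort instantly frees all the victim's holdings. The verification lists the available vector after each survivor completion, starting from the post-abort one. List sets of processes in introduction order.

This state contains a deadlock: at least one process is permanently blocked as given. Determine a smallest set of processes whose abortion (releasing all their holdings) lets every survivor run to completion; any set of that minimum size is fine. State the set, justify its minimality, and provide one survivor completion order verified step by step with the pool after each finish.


The answer: abort proc-F.
Key observation: aborting proc-F returns (1, 1, 1), and proc-G — hopeless before — runs at step 3 with the returned capacity in the pool.
Minimality: the empty abort set fails — the state is deadlocked as it stands.
Survivors finish in the order: proc-B, proc-D, proc-G. Verifying each step (pool after the aborts first):
  pool = (1, 2, 2)
  run proc-B (needs (1, 2, 2), free (1, 2, 2)); after release of (3, 0, 1) the pool is (4, 2, 3)
  run proc-D (needs (0, 1, 1), free (4, 2, 3)); after release of (1, 1, 1) the pool is (5, 3, 4)
  run proc-G (needs (1, 3, 2), free (5, 3, 4)); after release of (0, 1, 2) the pool is (5, 4, 6)


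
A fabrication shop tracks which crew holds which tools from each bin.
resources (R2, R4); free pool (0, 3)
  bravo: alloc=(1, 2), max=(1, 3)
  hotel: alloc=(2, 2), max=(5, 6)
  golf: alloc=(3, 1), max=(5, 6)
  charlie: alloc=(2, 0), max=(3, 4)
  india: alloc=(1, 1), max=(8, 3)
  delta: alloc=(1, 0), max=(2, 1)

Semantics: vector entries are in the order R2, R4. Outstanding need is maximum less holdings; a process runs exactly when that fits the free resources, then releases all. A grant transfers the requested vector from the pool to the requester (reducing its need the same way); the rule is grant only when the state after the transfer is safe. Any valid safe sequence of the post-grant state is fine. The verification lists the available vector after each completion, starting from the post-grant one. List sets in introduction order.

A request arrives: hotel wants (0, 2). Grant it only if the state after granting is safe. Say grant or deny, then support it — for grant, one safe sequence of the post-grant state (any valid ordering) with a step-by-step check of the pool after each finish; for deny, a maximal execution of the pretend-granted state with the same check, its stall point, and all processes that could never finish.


DENY — the pretend-granted state is unsafe.
Key observation: after bravo, delta the pool peaks at (2, 3), and each blocked process is short somewhere: hotel on R2; golf on R4; charlie on R4; india on R2.
Pretend the grant happened; the run bravo, delta goes as far as possible. Walking it through:
  pool = (0, 1)
  bravo needs (0, 1) <= (0, 1) -> finishes; pool += (1, 2) = (1, 3)
  delta needs (1, 1) <= (1, 3) -> finishes; pool += (1, 0) = (2, 3)
  hotel still needs (3, 2) but only (2, 3) is free — short on R2
  golf still needs (2, 5) but only (2, 3) is free — short on R4
  charlie still needs (1, 4) but only (2, 3) is free — short on R4
  india still needs (7, 2) but only (2, 3) is free — short on R2
Processes that could never finish after the grant: hotel, golf, charlie and india.


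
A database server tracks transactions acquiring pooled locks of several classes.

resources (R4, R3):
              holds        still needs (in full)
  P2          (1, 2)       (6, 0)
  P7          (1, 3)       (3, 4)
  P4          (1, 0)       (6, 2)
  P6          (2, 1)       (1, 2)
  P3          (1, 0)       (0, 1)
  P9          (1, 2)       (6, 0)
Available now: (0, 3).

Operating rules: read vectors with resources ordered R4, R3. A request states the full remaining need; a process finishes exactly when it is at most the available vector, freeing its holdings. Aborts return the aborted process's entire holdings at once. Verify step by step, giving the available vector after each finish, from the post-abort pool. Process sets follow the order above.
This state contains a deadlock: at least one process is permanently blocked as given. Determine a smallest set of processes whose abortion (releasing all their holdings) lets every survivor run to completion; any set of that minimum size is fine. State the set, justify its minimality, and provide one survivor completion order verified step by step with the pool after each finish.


Abort P2 and P4.
Key observation: before aborting P2 and P4, P9 was permanently blocked — no order could ever run it; afterwards it completes at step 4.
No one abort is enough; case by case: P2 alone leaves P4 blocked (short on R4); P7 alone leaves P2 blocked (short on R4); P4 alone leaves P2 blocked (short on R4); P6 alone leaves P2 blocked (short on R4); P3 alone leaves P2 blocked (short on R4); P9 alone leaves P2 blocked (short on R4).
The survivors complete as P3, P6, P7, P9. Check, step by step (starting from the post-abort pool):
  pool = (2, 5)
  run P3 (needs (0, 1), free (2, 5)); after release of (1, 0) the pool is (3, 5)
  run P6 (needs (1, 2), free (3, 5)); after release of (2, 1) the pool is (5, 6)
  run P7 (needs (3, 4), free (5, 6)); after release of (1, 3) the pool is (6, 9)
  run P9 (needs (6, 0), free (6, 9)); after release of (1, 2) the pool is (7, 11)


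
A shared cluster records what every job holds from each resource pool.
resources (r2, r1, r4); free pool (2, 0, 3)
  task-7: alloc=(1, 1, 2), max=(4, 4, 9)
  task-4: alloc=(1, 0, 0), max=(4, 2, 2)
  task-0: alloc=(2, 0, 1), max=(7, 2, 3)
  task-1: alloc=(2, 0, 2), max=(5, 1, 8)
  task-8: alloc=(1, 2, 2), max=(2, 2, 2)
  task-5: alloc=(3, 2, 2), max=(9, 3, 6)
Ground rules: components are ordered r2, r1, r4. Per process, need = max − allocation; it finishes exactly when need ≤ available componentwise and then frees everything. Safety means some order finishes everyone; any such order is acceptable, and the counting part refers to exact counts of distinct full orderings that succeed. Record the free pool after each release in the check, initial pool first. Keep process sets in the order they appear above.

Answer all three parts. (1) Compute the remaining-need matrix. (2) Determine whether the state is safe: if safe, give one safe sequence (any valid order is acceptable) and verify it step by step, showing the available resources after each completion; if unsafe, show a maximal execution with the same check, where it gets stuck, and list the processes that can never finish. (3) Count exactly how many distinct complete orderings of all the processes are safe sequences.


(1) Need matrix, components ordered r2, r1, r4:
  task-7: (3, 3, 7)
  task-4: (3, 2, 2)
  task-0: (5, 2, 2)
  task-1: (3, 1, 6)
  task-8: (1, 0, 0)
  task-5: (6, 1, 4)
(2) The state is UNSAFE.
Key observation: after task-8, task-4 the pool peaks at (4, 2, 5), and each blocked process is short somewhere: task-7 on r1, r4; task-0 on r2; task-1 on r4; task-5 on r2.
The run task-8, task-4 cannot be extended any further. Verifying each step:
  pool = (2, 0, 3)
  run task-8 (needs (1, 0, 0), free (2, 0, 3)); after release of (1, 2, 2) the pool is (3, 2, 5)
  run task-4 (needs (3, 2, 2), free (3, 2, 5)); after release of (1, 0, 0) the pool is (4, 2, 5)
  task-7 still needs (3, 3, 7) but only (4, 2, 5) is free — short on r1 and r4
  task-0 still needs (5, 2, 2) but only (4, 2, 5) is free — short on r2
  task-1 still needs (3, 1, 6) but only (4, 2, 5) is free — short on r4
  task-5 still needs (6, 1, 4) but only (4, 2, 5) is free — short on r2
Processes that can never finish: task-7, task-0, task-1 and task-5.
(3) The exact count: 0 of the possible complete orderings are safe sequences.


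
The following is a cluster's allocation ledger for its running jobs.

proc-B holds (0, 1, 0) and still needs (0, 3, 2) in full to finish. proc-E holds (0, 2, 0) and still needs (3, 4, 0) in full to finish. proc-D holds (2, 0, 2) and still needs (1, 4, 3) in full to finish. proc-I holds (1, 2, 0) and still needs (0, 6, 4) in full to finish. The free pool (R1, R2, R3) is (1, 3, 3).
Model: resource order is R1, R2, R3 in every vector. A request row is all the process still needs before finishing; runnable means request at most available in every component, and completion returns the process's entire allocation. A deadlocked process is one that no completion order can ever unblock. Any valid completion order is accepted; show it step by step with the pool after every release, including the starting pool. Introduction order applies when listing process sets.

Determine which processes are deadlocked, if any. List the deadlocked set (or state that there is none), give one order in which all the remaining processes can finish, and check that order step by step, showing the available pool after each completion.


Nothing here is deadlocked.
Key observation: proc-B fits the free pool immediately, and its release cascades until everyone finishes.
A valid finishing order for the others: proc-B, proc-D, proc-E, proc-I. Step-by-step check:
  pool = (1, 3, 3)
  proc-B: need (0, 3, 2) fits (1, 3, 3); releases (0, 1, 0), pool now (1, 4, 3)
  proc-D: need (1, 4, 3) fits (1, 4, 3); releases (2, 0, 2), pool now (3, 4, 5)
  proc-E: need (3, 4, 0) fits (3, 4, 5); releases (0, 2, 0), pool now (3, 6, 5)
  proc-I: need (0, 6, 4) fits (3, 6, 5); releases (1, 2, 0), pool now (4, 8, 5)


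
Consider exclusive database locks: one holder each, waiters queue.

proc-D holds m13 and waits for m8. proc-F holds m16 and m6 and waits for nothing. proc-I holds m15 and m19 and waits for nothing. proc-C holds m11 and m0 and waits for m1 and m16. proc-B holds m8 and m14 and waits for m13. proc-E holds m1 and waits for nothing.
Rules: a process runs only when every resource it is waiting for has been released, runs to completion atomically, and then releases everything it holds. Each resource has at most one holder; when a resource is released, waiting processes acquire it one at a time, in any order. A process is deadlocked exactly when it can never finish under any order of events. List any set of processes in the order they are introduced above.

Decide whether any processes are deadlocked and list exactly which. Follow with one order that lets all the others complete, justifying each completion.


Deadlocked: proc-D and proc-B.
Key observation: the loop proc-D -> proc-B -> proc-D blocks itself forever; no other process is dragged down with it.
The rest can finish in the order proc-E, proc-F, proc-C, proc-I.
Walking it through:
  proc-E: no waits; runs immediately, freeing m1
  proc-F: no waits; runs immediately, freeing m16 and m6
  proc-C waits on m1 and m16 — all released -> runs and releases m11 and m0
  proc-I: no waits; runs immediately, freeing m15 and m19


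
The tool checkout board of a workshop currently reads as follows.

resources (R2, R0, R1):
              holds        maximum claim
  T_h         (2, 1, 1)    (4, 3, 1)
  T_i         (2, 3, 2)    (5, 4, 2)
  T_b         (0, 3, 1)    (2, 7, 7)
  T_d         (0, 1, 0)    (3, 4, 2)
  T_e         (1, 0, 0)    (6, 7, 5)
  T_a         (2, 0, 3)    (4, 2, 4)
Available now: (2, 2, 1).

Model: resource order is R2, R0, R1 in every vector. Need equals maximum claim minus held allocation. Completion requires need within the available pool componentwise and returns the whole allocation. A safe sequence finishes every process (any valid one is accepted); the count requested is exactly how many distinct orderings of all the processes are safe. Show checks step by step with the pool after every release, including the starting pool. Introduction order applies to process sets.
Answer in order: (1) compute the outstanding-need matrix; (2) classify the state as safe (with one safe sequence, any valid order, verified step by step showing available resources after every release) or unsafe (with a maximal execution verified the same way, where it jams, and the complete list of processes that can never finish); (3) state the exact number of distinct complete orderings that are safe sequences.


(1) Outstanding need per process (order R2, R0, R1):
  T_h: (2, 2, 0)
  T_i: (3, 1, 0)
  T_b: (2, 4, 6)
  T_d: (3, 3, 2)
  T_e: (5, 7, 5)
  T_a: (2, 2, 1)
(2) SAFE. One safe sequence: T_a, T_i, T_b, T_h, T_d, T_e.
Key observation: reading the order forward, T_a is the first process whose need (2, 2, 1) meets the free pool (2, 2, 1) exactly on a resource it requests.
Walking it through:
  pool = (2, 2, 1)
  run T_a (needs (2, 2, 1), free (2, 2, 1)); after release of (2, 0, 3) the pool is (4, 2, 4)
  run T_i (needs (3, 1, 0), free (4, 2, 4)); after release of (2, 3, 2) the pool is (6, 5, 6)
  run T_b (needs (2, 4, 6), free (6, 5, 6)); after release of (0, 3, 1) the pool is (6, 8, 7)
  run T_h (needs (2, 2, 0), free (6, 8, 7)); after release of (2, 1, 1) the pool is (8, 9, 8)
  run T_d (needs (3, 3, 2), free (8, 9, 8)); after release of (0, 1, 0) the pool is (8, 10, 8)
  run T_e (needs (5, 7, 5), free (8, 10, 8)); after release of (1, 0, 0) the pool is (9, 10, 8)
(3) Exactly 36 of the possible complete orderings are safe sequences.
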